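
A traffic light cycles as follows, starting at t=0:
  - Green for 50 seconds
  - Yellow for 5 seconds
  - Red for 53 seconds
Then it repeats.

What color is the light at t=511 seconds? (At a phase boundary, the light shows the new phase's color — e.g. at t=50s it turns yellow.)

Answer: red

Derivation:
Cycle length = 50 + 5 + 53 = 108s
t = 511, phase_t = 511 mod 108 = 79
79 >= 55 → RED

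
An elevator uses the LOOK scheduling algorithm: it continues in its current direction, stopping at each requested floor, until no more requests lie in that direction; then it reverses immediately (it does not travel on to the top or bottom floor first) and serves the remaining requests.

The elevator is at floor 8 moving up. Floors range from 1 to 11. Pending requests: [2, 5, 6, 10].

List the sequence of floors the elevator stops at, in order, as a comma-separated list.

Current: 8, moving UP
Serve above first (ascending): [10]
Then reverse, serve below (descending): [6, 5, 2]

Answer: 10, 6, 5, 2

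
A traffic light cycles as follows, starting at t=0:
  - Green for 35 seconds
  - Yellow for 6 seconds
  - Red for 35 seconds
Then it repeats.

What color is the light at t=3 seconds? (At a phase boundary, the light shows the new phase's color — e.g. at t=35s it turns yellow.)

Answer: green

Derivation:
Cycle length = 35 + 6 + 35 = 76s
t = 3, phase_t = 3 mod 76 = 3
3 < 35 (green end) → GREEN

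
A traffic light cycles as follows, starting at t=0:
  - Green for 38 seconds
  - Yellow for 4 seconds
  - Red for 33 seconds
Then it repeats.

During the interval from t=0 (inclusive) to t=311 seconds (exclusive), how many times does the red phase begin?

Answer: 4

Derivation:
Cycle = 38+4+33 = 75s
red phase starts at t = k*75 + 42 for k=0,1,2,...
Need k*75+42 < 311 → k < 3.587
k ∈ {0, ..., 3} → 4 starts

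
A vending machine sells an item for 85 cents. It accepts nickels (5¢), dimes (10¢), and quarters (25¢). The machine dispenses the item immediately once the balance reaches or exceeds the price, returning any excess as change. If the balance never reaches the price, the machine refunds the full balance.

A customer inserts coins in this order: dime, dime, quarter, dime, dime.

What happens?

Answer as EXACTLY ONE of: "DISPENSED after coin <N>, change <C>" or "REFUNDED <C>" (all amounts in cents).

Price: 85¢
Coin 1 (dime, 10¢): balance = 10¢
Coin 2 (dime, 10¢): balance = 20¢
Coin 3 (quarter, 25¢): balance = 45¢
Coin 4 (dime, 10¢): balance = 55¢
Coin 5 (dime, 10¢): balance = 65¢
All coins inserted, balance 65¢ < price 85¢ → REFUND 65¢

Answer: REFUNDED 65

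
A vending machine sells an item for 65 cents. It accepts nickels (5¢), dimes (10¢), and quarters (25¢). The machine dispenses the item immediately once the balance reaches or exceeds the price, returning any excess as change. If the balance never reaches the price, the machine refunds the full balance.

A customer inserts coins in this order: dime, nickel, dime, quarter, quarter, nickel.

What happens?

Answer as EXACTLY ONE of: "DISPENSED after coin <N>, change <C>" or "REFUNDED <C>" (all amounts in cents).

Answer: DISPENSED after coin 5, change 10

Derivation:
Price: 65¢
Coin 1 (dime, 10¢): balance = 10¢
Coin 2 (nickel, 5¢): balance = 15¢
Coin 3 (dime, 10¢): balance = 25¢
Coin 4 (quarter, 25¢): balance = 50¢
Coin 5 (quarter, 25¢): balance = 75¢
  → balance >= price → DISPENSE, change = 75 - 65 = 10¢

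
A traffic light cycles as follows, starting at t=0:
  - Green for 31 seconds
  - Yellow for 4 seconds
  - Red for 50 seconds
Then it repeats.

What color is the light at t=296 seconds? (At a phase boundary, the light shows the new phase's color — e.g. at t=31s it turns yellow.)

Answer: red

Derivation:
Cycle length = 31 + 4 + 50 = 85s
t = 296, phase_t = 296 mod 85 = 41
41 >= 35 → RED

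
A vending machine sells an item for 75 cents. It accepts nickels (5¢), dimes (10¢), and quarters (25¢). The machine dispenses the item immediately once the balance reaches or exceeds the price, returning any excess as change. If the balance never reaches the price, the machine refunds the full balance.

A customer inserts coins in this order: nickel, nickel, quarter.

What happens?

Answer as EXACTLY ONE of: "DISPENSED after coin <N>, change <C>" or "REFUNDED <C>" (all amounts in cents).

Price: 75¢
Coin 1 (nickel, 5¢): balance = 5¢
Coin 2 (nickel, 5¢): balance = 10¢
Coin 3 (quarter, 25¢): balance = 35¢
All coins inserted, balance 35¢ < price 75¢ → REFUND 35¢

Answer: REFUNDED 35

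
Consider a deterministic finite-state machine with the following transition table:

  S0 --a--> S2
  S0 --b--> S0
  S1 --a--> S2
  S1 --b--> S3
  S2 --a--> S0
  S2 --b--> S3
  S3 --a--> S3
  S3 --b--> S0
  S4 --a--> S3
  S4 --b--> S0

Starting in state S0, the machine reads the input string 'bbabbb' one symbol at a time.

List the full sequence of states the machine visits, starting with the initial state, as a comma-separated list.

Answer: S0, S0, S0, S2, S3, S0, S0

Derivation:
Start: S0
  read 'b': S0 --b--> S0
  read 'b': S0 --b--> S0
  read 'a': S0 --a--> S2
  read 'b': S2 --b--> S3
  read 'b': S3 --b--> S0
  read 'b': S0 --b--> S0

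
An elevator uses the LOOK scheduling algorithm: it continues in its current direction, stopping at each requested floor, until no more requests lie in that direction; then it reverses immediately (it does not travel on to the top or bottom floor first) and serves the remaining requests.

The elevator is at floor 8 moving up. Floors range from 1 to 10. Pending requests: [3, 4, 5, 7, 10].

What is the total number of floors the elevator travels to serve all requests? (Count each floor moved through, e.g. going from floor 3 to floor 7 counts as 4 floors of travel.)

Start at floor 8 moving up, LOOK stop order: [10, 7, 5, 4, 3]
  8 → 10: |10-8| = 2, total = 2
  10 → 7: |7-10| = 3, total = 5
  7 → 5: |5-7| = 2, total = 7
  5 → 4: |4-5| = 1, total = 8
  4 → 3: |3-4| = 1, total = 9

Answer: 9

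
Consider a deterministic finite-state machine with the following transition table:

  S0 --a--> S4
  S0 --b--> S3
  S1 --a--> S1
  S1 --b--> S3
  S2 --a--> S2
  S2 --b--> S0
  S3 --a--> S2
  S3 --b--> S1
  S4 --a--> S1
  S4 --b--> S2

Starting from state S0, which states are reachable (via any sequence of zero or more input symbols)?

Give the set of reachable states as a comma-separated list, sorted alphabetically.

Answer: S0, S1, S2, S3, S4

Derivation:
BFS from S0:
  visit S0: S0--a-->S4 (new), S0--b-->S3 (new)
  visit S4: S4--a-->S1 (new), S4--b-->S2 (new)
  visit S3: S3--a-->S2 (seen), S3--b-->S1 (seen)
  visit S1: S1--a-->S1 (seen), S1--b-->S3 (seen)
  visit S2: S2--a-->S2 (seen), S2--b-->S0 (seen)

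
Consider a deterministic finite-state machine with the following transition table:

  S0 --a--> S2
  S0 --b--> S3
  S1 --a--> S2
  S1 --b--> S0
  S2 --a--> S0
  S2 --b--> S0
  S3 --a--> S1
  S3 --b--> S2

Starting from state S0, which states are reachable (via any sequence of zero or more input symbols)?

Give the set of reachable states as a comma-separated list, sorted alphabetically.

Answer: S0, S1, S2, S3

Derivation:
BFS from S0:
  visit S0: S0--a-->S2 (new), S0--b-->S3 (new)
  visit S2: S2--a-->S0 (seen), S2--b-->S0 (seen)
  visit S3: S3--a-->S1 (new), S3--b-->S2 (seen)
  visit S1: S1--a-->S2 (seen), S1--b-->S0 (seen)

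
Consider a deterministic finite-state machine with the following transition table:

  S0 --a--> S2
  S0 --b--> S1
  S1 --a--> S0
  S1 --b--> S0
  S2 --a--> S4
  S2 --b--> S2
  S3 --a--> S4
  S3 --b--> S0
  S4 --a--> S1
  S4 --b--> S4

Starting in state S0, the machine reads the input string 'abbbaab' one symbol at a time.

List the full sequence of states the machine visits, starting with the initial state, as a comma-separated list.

Start: S0
  read 'a': S0 --a--> S2
  read 'b': S2 --b--> S2
  read 'b': S2 --b--> S2
  read 'b': S2 --b--> S2
  read 'a': S2 --a--> S4
  read 'a': S4 --a--> S1
  read 'b': S1 --b--> S0

Answer: S0, S2, S2, S2, S2, S4, S1, S0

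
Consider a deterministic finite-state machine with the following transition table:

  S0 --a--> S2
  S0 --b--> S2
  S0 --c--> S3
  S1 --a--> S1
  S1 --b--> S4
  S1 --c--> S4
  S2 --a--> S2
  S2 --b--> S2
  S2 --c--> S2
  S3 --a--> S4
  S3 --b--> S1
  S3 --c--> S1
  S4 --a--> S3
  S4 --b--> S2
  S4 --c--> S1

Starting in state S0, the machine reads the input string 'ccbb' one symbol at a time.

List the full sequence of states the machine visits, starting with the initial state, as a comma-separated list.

Start: S0
  read 'c': S0 --c--> S3
  read 'c': S3 --c--> S1
  read 'b': S1 --b--> S4
  read 'b': S4 --b--> S2

Answer: S0, S3, S1, S4, S2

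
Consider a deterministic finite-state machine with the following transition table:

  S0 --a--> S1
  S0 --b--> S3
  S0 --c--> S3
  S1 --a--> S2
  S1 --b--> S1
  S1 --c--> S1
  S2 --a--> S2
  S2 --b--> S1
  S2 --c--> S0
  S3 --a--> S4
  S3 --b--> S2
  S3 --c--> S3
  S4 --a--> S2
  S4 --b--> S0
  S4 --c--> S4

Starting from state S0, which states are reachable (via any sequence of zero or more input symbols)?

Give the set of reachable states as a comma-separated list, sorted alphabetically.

BFS from S0:
  visit S0: S0--a-->S1 (new), S0--b-->S3 (new), S0--c-->S3 (seen)
  visit S1: S1--a-->S2 (new), S1--b-->S1 (seen), S1--c-->S1 (seen)
  visit S3: S3--a-->S4 (new), S3--b-->S2 (seen), S3--c-->S3 (seen)
  visit S2: S2--a-->S2 (seen), S2--b-->S1 (seen), S2--c-->S0 (seen)
  visit S4: S4--a-->S2 (seen), S4--b-->S0 (seen), S4--c-->S4 (seen)

Answer: S0, S1, S2, S3, S4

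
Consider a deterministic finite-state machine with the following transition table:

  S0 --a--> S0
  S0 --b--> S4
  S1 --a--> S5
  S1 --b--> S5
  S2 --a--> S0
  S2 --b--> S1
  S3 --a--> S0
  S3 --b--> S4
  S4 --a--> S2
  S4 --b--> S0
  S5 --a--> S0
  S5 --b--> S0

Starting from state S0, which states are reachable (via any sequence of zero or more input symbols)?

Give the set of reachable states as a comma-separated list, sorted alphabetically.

BFS from S0:
  visit S0: S0--a-->S0 (seen), S0--b-->S4 (new)
  visit S4: S4--a-->S2 (new), S4--b-->S0 (seen)
  visit S2: S2--a-->S0 (seen), S2--b-->S1 (new)
  visit S1: S1--a-->S5 (new), S1--b-->S5 (seen)
  visit S5: S5--a-->S0 (seen), S5--b-->S0 (seen)

Answer: S0, S1, S2, S4, S5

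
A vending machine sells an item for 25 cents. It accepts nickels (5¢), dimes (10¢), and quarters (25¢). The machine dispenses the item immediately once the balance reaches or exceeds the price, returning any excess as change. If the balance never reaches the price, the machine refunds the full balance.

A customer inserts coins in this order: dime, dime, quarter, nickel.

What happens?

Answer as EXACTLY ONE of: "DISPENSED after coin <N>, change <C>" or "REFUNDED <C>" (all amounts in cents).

Answer: DISPENSED after coin 3, change 20

Derivation:
Price: 25¢
Coin 1 (dime, 10¢): balance = 10¢
Coin 2 (dime, 10¢): balance = 20¢
Coin 3 (quarter, 25¢): balance = 45¢
  → balance >= price → DISPENSE, change = 45 - 25 = 20¢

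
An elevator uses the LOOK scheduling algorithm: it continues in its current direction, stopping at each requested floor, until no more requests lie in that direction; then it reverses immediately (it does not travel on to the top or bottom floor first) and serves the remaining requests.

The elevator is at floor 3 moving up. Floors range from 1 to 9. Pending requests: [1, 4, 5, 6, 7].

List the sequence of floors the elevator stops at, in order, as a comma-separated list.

Answer: 4, 5, 6, 7, 1

Derivation:
Current: 3, moving UP
Serve above first (ascending): [4, 5, 6, 7]
Then reverse, serve below (descending): [1]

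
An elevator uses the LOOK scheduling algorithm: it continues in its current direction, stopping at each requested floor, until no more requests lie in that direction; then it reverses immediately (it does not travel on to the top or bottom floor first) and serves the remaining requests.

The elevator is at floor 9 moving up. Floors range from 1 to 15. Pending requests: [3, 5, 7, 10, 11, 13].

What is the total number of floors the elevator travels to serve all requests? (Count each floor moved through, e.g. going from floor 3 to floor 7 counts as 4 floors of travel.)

Start at floor 9 moving up, LOOK stop order: [10, 11, 13, 7, 5, 3]
  9 → 10: |10-9| = 1, total = 1
  10 → 11: |11-10| = 1, total = 2
  11 → 13: |13-11| = 2, total = 4
  13 → 7: |7-13| = 6, total = 10
  7 → 5: |5-7| = 2, total = 12
  5 → 3: |3-5| = 2, total = 14

Answer: 14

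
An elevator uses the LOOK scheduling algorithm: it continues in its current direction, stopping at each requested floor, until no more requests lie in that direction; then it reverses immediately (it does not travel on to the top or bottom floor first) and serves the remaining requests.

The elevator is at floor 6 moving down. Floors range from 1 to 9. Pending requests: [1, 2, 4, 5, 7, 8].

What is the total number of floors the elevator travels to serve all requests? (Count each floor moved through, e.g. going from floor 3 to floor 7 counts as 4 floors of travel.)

Answer: 12

Derivation:
Start at floor 6 moving down, LOOK stop order: [5, 4, 2, 1, 7, 8]
  6 → 5: |5-6| = 1, total = 1
  5 → 4: |4-5| = 1, total = 2
  4 → 2: |2-4| = 2, total = 4
  2 → 1: |1-2| = 1, total = 5
  1 → 7: |7-1| = 6, total = 11
  7 → 8: |8-7| = 1, total = 12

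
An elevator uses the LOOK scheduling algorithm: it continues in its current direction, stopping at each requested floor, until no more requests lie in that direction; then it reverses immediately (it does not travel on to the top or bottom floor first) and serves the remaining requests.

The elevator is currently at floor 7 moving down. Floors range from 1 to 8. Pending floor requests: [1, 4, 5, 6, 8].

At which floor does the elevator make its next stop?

Current floor: 7, direction: down
Requests above: [8]
Requests below: [1, 4, 5, 6]
Moving down and requests lie below → nearest below is max([1, 4, 5, 6]) = 6

Answer: 6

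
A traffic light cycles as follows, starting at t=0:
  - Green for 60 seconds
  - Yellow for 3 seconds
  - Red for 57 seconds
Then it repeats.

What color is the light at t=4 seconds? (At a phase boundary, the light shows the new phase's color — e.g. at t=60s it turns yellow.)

Cycle length = 60 + 3 + 57 = 120s
t = 4, phase_t = 4 mod 120 = 4
4 < 60 (green end) → GREEN

Answer: green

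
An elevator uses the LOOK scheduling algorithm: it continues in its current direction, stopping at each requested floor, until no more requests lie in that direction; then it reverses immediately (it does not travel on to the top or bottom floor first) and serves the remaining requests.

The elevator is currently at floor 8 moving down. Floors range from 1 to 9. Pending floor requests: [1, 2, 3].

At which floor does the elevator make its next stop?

Current floor: 8, direction: down
Requests above: []
Requests below: [1, 2, 3]
Moving down and requests lie below → nearest below is max([1, 2, 3]) = 3

Answer: 3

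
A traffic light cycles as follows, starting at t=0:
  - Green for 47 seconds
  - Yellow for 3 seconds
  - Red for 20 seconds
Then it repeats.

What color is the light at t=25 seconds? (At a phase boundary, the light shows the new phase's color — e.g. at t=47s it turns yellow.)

Answer: green

Derivation:
Cycle length = 47 + 3 + 20 = 70s
t = 25, phase_t = 25 mod 70 = 25
25 < 47 (green end) → GREEN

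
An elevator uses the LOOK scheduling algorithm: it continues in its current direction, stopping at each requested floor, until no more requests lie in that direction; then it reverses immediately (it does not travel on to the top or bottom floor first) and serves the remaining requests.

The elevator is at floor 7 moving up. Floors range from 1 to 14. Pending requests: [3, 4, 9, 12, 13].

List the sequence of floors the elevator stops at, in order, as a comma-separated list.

Answer: 9, 12, 13, 4, 3

Derivation:
Current: 7, moving UP
Serve above first (ascending): [9, 12, 13]
Then reverse, serve below (descending): [4, 3]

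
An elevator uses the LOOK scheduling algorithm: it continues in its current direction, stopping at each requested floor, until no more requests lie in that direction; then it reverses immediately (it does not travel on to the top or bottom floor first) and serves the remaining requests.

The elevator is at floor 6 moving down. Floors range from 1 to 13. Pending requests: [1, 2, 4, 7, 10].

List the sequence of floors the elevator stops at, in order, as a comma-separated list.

Current: 6, moving DOWN
Serve below first (descending): [4, 2, 1]
Then reverse, serve above (ascending): [7, 10]

Answer: 4, 2, 1, 7, 10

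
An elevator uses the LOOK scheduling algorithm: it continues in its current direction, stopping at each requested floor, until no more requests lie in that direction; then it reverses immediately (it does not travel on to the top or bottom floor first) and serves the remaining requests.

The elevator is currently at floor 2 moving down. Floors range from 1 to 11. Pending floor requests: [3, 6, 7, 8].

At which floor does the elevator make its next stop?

Current floor: 2, direction: down
Requests above: [3, 6, 7, 8]
Requests below: []
Moving down but no requests below → reverse; nearest above is min([3, 6, 7, 8]) = 3

Answer: 3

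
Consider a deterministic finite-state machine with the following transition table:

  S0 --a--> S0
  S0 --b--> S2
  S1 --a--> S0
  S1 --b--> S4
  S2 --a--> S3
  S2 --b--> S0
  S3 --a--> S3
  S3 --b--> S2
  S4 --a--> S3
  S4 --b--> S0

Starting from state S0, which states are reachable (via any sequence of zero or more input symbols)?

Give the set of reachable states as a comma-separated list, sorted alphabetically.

Answer: S0, S2, S3

Derivation:
BFS from S0:
  visit S0: S0--a-->S0 (seen), S0--b-->S2 (new)
  visit S2: S2--a-->S3 (new), S2--b-->S0 (seen)
  visit S3: S3--a-->S3 (seen), S3--b-->S2 (seen)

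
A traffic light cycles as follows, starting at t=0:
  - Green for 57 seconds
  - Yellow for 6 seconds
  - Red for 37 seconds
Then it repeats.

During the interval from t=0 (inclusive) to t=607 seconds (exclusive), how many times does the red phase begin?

Cycle = 57+6+37 = 100s
red phase starts at t = k*100 + 63 for k=0,1,2,...
Need k*100+63 < 607 → k < 5.440
k ∈ {0, ..., 5} → 6 starts

Answer: 6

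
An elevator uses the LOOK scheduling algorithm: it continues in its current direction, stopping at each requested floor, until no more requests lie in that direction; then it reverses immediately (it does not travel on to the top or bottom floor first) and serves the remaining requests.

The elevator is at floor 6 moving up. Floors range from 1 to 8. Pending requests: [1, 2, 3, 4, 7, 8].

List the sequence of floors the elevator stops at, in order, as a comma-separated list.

Answer: 7, 8, 4, 3, 2, 1

Derivation:
Current: 6, moving UP
Serve above first (ascending): [7, 8]
Then reverse, serve below (descending): [4, 3, 2, 1]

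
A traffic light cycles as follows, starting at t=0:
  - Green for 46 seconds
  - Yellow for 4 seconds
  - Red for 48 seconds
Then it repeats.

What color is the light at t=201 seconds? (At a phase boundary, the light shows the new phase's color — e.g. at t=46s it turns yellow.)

Answer: green

Derivation:
Cycle length = 46 + 4 + 48 = 98s
t = 201, phase_t = 201 mod 98 = 5
5 < 46 (green end) → GREEN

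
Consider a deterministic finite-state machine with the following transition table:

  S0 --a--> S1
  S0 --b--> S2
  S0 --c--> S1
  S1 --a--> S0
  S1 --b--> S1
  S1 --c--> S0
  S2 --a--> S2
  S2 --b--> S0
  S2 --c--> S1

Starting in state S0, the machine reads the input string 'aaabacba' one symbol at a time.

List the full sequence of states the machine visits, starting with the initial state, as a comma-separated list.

Start: S0
  read 'a': S0 --a--> S1
  read 'a': S1 --a--> S0
  read 'a': S0 --a--> S1
  read 'b': S1 --b--> S1
  read 'a': S1 --a--> S0
  read 'c': S0 --c--> S1
  read 'b': S1 --b--> S1
  read 'a': S1 --a--> S0

Answer: S0, S1, S0, S1, S1, S0, S1, S1, S0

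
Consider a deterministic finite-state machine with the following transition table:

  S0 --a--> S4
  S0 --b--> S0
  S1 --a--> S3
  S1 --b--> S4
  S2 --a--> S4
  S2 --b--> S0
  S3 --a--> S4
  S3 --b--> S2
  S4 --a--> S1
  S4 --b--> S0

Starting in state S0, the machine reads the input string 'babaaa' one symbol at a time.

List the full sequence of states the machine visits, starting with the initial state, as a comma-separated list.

Answer: S0, S0, S4, S0, S4, S1, S3

Derivation:
Start: S0
  read 'b': S0 --b--> S0
  read 'a': S0 --a--> S4
  read 'b': S4 --b--> S0
  read 'a': S0 --a--> S4
  read 'a': S4 --a--> S1
  read 'a': S1 --a--> S3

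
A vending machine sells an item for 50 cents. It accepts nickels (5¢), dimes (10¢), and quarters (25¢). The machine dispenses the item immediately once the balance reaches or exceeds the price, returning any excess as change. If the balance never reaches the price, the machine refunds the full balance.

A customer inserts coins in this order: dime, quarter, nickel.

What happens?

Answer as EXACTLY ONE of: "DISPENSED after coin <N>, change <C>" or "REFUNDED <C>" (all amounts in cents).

Price: 50¢
Coin 1 (dime, 10¢): balance = 10¢
Coin 2 (quarter, 25¢): balance = 35¢
Coin 3 (nickel, 5¢): balance = 40¢
All coins inserted, balance 40¢ < price 50¢ → REFUND 40¢

Answer: REFUNDED 40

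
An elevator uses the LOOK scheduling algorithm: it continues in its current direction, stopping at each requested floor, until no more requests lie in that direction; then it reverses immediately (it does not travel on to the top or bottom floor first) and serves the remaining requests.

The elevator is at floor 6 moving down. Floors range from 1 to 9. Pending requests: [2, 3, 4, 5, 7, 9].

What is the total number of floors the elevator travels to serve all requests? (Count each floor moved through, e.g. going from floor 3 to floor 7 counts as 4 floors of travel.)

Start at floor 6 moving down, LOOK stop order: [5, 4, 3, 2, 7, 9]
  6 → 5: |5-6| = 1, total = 1
  5 → 4: |4-5| = 1, total = 2
  4 → 3: |3-4| = 1, total = 3
  3 → 2: |2-3| = 1, total = 4
  2 → 7: |7-2| = 5, total = 9
  7 → 9: |9-7| = 2, total = 11

Answer: 11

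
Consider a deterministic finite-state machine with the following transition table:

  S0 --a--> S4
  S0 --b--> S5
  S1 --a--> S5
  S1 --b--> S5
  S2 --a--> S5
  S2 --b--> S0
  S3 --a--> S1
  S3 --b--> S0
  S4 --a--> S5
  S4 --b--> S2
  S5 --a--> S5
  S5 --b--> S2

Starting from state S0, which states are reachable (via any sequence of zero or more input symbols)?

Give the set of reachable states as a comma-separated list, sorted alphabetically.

BFS from S0:
  visit S0: S0--a-->S4 (new), S0--b-->S5 (new)
  visit S4: S4--a-->S5 (seen), S4--b-->S2 (new)
  visit S5: S5--a-->S5 (seen), S5--b-->S2 (seen)
  visit S2: S2--a-->S5 (seen), S2--b-->S0 (seen)

Answer: S0, S2, S4, S5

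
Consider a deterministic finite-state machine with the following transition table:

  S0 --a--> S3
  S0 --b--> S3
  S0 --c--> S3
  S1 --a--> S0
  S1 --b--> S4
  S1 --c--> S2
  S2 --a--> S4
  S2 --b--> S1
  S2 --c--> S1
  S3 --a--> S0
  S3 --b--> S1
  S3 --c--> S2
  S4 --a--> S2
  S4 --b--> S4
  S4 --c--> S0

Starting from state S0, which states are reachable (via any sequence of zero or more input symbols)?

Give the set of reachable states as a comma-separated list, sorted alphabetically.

BFS from S0:
  visit S0: S0--a-->S3 (new), S0--b-->S3 (seen), S0--c-->S3 (seen)
  visit S3: S3--a-->S0 (seen), S3--b-->S1 (new), S3--c-->S2 (new)
  visit S1: S1--a-->S0 (seen), S1--b-->S4 (new), S1--c-->S2 (seen)
  visit S2: S2--a-->S4 (seen), S2--b-->S1 (seen), S2--c-->S1 (seen)
  visit S4: S4--a-->S2 (seen), S4--b-->S4 (seen), S4--c-->S0 (seen)

Answer: S0, S1, S2, S3, S4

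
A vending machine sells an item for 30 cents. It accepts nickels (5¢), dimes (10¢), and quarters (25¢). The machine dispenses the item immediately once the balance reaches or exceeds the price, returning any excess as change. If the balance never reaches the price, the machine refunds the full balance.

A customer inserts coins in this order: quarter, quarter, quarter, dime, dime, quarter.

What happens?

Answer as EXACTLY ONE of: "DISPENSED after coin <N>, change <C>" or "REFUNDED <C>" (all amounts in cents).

Answer: DISPENSED after coin 2, change 20

Derivation:
Price: 30¢
Coin 1 (quarter, 25¢): balance = 25¢
Coin 2 (quarter, 25¢): balance = 50¢
  → balance >= price → DISPENSE, change = 50 - 30 = 20¢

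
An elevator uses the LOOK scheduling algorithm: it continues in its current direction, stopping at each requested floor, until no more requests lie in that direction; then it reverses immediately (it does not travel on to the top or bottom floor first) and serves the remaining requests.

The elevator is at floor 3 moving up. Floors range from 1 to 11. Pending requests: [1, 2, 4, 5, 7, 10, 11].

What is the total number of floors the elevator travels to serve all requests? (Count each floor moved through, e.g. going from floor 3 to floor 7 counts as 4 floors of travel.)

Start at floor 3 moving up, LOOK stop order: [4, 5, 7, 10, 11, 2, 1]
  3 → 4: |4-3| = 1, total = 1
  4 → 5: |5-4| = 1, total = 2
  5 → 7: |7-5| = 2, total = 4
  7 → 10: |10-7| = 3, total = 7
  10 → 11: |11-10| = 1, total = 8
  11 → 2: |2-11| = 9, total = 17
  2 → 1: |1-2| = 1, total = 18

Answer: 18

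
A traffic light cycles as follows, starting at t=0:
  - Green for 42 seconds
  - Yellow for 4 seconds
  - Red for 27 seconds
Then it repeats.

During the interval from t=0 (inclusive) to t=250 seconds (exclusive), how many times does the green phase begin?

Cycle = 42+4+27 = 73s
green phase starts at t = k*73 + 0 for k=0,1,2,...
Need k*73+0 < 250 → k < 3.425
k ∈ {0, ..., 3} → 4 starts

Answer: 4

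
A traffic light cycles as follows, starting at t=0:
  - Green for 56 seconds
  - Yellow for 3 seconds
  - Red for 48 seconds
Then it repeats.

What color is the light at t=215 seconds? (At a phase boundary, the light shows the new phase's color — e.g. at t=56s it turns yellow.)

Cycle length = 56 + 3 + 48 = 107s
t = 215, phase_t = 215 mod 107 = 1
1 < 56 (green end) → GREEN

Answer: green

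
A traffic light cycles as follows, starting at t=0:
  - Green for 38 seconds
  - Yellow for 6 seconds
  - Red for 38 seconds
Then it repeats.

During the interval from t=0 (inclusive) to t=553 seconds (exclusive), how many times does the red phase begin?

Cycle = 38+6+38 = 82s
red phase starts at t = k*82 + 44 for k=0,1,2,...
Need k*82+44 < 553 → k < 6.207
k ∈ {0, ..., 6} → 7 starts

Answer: 7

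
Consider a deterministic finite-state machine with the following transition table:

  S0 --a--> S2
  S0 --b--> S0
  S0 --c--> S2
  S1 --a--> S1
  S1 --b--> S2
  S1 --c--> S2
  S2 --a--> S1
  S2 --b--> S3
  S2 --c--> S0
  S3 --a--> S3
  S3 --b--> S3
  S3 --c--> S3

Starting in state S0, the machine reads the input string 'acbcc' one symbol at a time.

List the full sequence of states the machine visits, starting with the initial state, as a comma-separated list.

Answer: S0, S2, S0, S0, S2, S0

Derivation:
Start: S0
  read 'a': S0 --a--> S2
  read 'c': S2 --c--> S0
  read 'b': S0 --b--> S0
  read 'c': S0 --c--> S2
  read 'c': S2 --c--> S0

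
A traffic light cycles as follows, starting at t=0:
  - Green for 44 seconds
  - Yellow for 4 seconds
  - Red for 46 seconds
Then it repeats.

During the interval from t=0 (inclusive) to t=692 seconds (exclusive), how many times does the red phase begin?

Cycle = 44+4+46 = 94s
red phase starts at t = k*94 + 48 for k=0,1,2,...
Need k*94+48 < 692 → k < 6.851
k ∈ {0, ..., 6} → 7 starts

Answer: 7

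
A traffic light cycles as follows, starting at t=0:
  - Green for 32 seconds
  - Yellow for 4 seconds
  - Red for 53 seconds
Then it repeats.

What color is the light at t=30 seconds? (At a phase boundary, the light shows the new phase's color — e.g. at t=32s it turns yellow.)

Answer: green

Derivation:
Cycle length = 32 + 4 + 53 = 89s
t = 30, phase_t = 30 mod 89 = 30
30 < 32 (green end) → GREEN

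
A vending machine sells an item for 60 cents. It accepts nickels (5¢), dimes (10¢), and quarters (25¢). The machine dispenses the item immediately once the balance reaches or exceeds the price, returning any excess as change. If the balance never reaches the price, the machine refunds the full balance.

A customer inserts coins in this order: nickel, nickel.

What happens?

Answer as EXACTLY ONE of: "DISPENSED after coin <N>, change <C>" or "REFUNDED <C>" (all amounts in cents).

Price: 60¢
Coin 1 (nickel, 5¢): balance = 5¢
Coin 2 (nickel, 5¢): balance = 10¢
All coins inserted, balance 10¢ < price 60¢ → REFUND 10¢

Answer: REFUNDED 10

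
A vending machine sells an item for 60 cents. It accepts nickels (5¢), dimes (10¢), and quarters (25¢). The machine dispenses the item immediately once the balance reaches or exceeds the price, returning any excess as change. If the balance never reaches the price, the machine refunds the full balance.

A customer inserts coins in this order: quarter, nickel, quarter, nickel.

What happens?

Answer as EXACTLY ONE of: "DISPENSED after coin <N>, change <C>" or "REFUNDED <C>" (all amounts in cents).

Answer: DISPENSED after coin 4, change 0

Derivation:
Price: 60¢
Coin 1 (quarter, 25¢): balance = 25¢
Coin 2 (nickel, 5¢): balance = 30¢
Coin 3 (quarter, 25¢): balance = 55¢
Coin 4 (nickel, 5¢): balance = 60¢
  → balance >= price → DISPENSE, change = 60 - 60 = 0¢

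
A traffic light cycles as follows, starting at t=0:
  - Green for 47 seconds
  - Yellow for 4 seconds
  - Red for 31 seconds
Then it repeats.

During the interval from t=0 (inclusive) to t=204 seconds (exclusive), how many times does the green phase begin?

Answer: 3

Derivation:
Cycle = 47+4+31 = 82s
green phase starts at t = k*82 + 0 for k=0,1,2,...
Need k*82+0 < 204 → k < 2.488
k ∈ {0, ..., 2} → 3 starts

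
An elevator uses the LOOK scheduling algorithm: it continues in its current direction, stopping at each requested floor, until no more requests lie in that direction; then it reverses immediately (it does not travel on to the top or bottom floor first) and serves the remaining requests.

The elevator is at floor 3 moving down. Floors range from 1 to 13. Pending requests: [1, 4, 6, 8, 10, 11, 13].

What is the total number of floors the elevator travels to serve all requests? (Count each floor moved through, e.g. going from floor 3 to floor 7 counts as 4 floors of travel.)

Answer: 14

Derivation:
Start at floor 3 moving down, LOOK stop order: [1, 4, 6, 8, 10, 11, 13]
  3 → 1: |1-3| = 2, total = 2
  1 → 4: |4-1| = 3, total = 5
  4 → 6: |6-4| = 2, total = 7
  6 → 8: |8-6| = 2, total = 9
  8 → 10: |10-8| = 2, total = 11
  10 → 11: |11-10| = 1, total = 12
  11 → 13: |13-11| = 2, total = 14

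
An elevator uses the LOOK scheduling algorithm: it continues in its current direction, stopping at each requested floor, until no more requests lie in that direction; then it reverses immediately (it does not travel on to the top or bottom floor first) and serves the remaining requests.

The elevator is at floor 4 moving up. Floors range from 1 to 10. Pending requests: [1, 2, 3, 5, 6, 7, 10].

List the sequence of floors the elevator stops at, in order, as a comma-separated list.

Answer: 5, 6, 7, 10, 3, 2, 1

Derivation:
Current: 4, moving UP
Serve above first (ascending): [5, 6, 7, 10]
Then reverse, serve below (descending): [3, 2, 1]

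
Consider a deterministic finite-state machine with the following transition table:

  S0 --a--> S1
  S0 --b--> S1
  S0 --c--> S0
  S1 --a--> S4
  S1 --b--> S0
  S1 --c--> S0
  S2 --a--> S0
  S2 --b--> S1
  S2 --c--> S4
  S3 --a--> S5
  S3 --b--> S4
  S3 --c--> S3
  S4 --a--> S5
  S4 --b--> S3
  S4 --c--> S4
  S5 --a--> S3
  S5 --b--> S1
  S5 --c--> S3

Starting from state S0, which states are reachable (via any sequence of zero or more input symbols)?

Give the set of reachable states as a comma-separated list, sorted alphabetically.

Answer: S0, S1, S3, S4, S5

Derivation:
BFS from S0:
  visit S0: S0--a-->S1 (new), S0--b-->S1 (seen), S0--c-->S0 (seen)
  visit S1: S1--a-->S4 (new), S1--b-->S0 (seen), S1--c-->S0 (seen)
  visit S4: S4--a-->S5 (new), S4--b-->S3 (new), S4--c-->S4 (seen)
  visit S5: S5--a-->S3 (seen), S5--b-->S1 (seen), S5--c-->S3 (seen)
  visit S3: S3--a-->S5 (seen), S3--b-->S4 (seen), S3--c-->S3 (seen)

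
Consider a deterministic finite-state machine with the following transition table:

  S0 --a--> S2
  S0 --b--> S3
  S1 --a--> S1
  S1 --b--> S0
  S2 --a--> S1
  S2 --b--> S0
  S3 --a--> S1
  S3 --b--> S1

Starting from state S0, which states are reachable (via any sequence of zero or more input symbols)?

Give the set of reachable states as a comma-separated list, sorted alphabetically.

BFS from S0:
  visit S0: S0--a-->S2 (new), S0--b-->S3 (new)
  visit S2: S2--a-->S1 (new), S2--b-->S0 (seen)
  visit S3: S3--a-->S1 (seen), S3--b-->S1 (seen)
  visit S1: S1--a-->S1 (seen), S1--b-->S0 (seen)

Answer: S0, S1, S2, S3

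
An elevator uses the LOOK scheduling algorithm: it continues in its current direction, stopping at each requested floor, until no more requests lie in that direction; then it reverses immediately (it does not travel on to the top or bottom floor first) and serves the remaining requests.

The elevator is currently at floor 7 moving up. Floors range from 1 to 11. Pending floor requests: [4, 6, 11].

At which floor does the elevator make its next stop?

Current floor: 7, direction: up
Requests above: [11]
Requests below: [4, 6]
Moving up and requests lie above → nearest above is min([11]) = 11

Answer: 11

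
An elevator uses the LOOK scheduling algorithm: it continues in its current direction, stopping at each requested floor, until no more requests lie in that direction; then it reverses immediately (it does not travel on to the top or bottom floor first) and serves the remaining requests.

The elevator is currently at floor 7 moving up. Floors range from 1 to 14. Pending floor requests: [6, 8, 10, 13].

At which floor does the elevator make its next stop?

Current floor: 7, direction: up
Requests above: [8, 10, 13]
Requests below: [6]
Moving up and requests lie above → nearest above is min([8, 10, 13]) = 8

Answer: 8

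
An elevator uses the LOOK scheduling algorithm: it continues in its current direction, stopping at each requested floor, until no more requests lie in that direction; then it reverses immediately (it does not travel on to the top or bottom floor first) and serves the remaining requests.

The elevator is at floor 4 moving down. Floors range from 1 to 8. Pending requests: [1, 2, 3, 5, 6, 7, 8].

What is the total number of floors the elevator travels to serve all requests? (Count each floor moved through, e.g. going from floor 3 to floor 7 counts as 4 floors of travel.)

Answer: 10

Derivation:
Start at floor 4 moving down, LOOK stop order: [3, 2, 1, 5, 6, 7, 8]
  4 → 3: |3-4| = 1, total = 1
  3 → 2: |2-3| = 1, total = 2
  2 → 1: |1-2| = 1, total = 3
  1 → 5: |5-1| = 4, total = 7
  5 → 6: |6-5| = 1, total = 8
  6 → 7: |7-6| = 1, total = 9
  7 → 8: |8-7| = 1, total = 10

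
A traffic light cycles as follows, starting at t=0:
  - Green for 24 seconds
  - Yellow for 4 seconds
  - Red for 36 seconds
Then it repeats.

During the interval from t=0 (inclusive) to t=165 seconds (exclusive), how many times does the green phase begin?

Cycle = 24+4+36 = 64s
green phase starts at t = k*64 + 0 for k=0,1,2,...
Need k*64+0 < 165 → k < 2.578
k ∈ {0, ..., 2} → 3 starts

Answer: 3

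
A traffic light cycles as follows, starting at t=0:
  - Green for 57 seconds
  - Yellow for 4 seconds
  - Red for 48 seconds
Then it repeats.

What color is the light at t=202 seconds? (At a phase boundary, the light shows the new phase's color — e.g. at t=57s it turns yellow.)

Cycle length = 57 + 4 + 48 = 109s
t = 202, phase_t = 202 mod 109 = 93
93 >= 61 → RED

Answer: red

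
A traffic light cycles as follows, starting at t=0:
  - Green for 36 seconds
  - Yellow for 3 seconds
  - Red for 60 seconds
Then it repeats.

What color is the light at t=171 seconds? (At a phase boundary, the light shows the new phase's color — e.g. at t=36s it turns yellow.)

Cycle length = 36 + 3 + 60 = 99s
t = 171, phase_t = 171 mod 99 = 72
72 >= 39 → RED

Answer: red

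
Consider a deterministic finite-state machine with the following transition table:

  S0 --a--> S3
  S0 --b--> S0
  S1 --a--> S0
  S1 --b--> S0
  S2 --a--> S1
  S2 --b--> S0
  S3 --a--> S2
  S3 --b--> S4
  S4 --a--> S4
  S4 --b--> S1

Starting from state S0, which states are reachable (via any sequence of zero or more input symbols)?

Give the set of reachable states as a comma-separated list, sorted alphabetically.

Answer: S0, S1, S2, S3, S4

Derivation:
BFS from S0:
  visit S0: S0--a-->S3 (new), S0--b-->S0 (seen)
  visit S3: S3--a-->S2 (new), S3--b-->S4 (new)
  visit S2: S2--a-->S1 (new), S2--b-->S0 (seen)
  visit S4: S4--a-->S4 (seen), S4--b-->S1 (seen)
  visit S1: S1--a-->S0 (seen), S1--b-->S0 (seen)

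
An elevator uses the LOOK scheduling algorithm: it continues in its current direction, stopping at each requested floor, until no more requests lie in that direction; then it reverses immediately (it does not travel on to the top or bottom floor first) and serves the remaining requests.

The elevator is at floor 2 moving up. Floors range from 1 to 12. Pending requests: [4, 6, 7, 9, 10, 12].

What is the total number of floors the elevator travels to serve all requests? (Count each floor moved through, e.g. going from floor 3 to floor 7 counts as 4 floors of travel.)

Answer: 10

Derivation:
Start at floor 2 moving up, LOOK stop order: [4, 6, 7, 9, 10, 12]
  2 → 4: |4-2| = 2, total = 2
  4 → 6: |6-4| = 2, total = 4
  6 → 7: |7-6| = 1, total = 5
  7 → 9: |9-7| = 2, total = 7
  9 → 10: |10-9| = 1, total = 8
  10 → 12: |12-10| = 2, total = 10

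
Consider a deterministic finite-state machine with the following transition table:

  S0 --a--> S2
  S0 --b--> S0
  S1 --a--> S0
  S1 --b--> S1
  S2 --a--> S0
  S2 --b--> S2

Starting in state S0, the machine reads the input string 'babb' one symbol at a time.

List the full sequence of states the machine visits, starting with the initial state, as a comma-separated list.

Start: S0
  read 'b': S0 --b--> S0
  read 'a': S0 --a--> S2
  read 'b': S2 --b--> S2
  read 'b': S2 --b--> S2

Answer: S0, S0, S2, S2, S2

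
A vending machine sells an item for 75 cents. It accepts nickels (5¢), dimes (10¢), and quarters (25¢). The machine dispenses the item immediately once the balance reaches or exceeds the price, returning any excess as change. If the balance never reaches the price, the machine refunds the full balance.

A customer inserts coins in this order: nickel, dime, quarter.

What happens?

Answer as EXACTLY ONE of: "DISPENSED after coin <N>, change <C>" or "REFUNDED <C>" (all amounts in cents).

Answer: REFUNDED 40

Derivation:
Price: 75¢
Coin 1 (nickel, 5¢): balance = 5¢
Coin 2 (dime, 10¢): balance = 15¢
Coin 3 (quarter, 25¢): balance = 40¢
All coins inserted, balance 40¢ < price 75¢ → REFUND 40¢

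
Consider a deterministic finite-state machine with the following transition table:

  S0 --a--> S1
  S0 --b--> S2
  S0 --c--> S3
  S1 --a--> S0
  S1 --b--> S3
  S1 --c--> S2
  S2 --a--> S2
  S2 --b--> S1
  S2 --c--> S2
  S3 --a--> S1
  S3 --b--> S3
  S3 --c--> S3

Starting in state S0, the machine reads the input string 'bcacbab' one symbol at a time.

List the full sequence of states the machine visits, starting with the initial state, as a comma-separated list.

Answer: S0, S2, S2, S2, S2, S1, S0, S2

Derivation:
Start: S0
  read 'b': S0 --b--> S2
  read 'c': S2 --c--> S2
  read 'a': S2 --a--> S2
  read 'c': S2 --c--> S2
  read 'b': S2 --b--> S1
  read 'a': S1 --a--> S0
  read 'b': S0 --b--> S2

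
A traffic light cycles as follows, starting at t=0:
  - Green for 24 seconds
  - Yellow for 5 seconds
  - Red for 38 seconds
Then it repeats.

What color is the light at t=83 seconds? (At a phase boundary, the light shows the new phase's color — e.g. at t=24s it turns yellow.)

Answer: green

Derivation:
Cycle length = 24 + 5 + 38 = 67s
t = 83, phase_t = 83 mod 67 = 16
16 < 24 (green end) → GREEN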